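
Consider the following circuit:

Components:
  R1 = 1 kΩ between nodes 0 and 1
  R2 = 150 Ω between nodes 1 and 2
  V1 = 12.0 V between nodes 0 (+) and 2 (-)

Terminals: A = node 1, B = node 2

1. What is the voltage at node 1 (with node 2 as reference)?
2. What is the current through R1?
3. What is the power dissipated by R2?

Nodal analysis, taking node 2 as the 0 V reference.
Source V1 fixes V_0 = 12 V.
KCL at each unknown node (sum of currents leaving = 0; resistances in Ω):
  Node 1: (V_1 - 12)/1000 + (V_1 - 0)/150 = 0
Collecting terms: 0.007667 × V_1 = 0.012  =>  V_1 = 1.565 V
Part 1:
  Read off the nodal solution: V_1 = 1.565 V
Part 2:
  I_R1 = (V_0 - V_1)/R1 = (12 - 1.565)/1000 = 0.01043 A
  Magnitude: I_R1 = 0.01043 A
Part 3:
  I_R2 = (V_1 - V_2)/R2 = (1.565 - 0)/150 = 0.01043 A
  P_R2 = I_R2² × R2 = (0.01043)² × 150 = 0.01633 W

Final answers:
1. V_1 = 1.565 V
2. I_R1 = 0.01043 A
3. P_R2 = 0.01633 W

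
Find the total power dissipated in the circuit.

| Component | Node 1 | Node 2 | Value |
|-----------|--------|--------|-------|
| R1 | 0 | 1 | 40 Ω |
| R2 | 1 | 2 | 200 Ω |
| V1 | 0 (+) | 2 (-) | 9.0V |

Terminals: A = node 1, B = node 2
Nodal analysis, taking node 2 as the 0 V reference.
Source V1 fixes V_0 = 9 V.
KCL at each unknown node (sum of currents leaving = 0; resistances in Ω):
  Node 1: (V_1 - 9)/40 + (V_1 - 0)/200 = 0
Collecting terms: 0.03 × V_1 = 0.225  =>  V_1 = 7.5 V
Power in each resistor, P = (ΔV)²/R:
  P_R1 = (9 - 7.5)²/40 = 0.05625 W
  P_R2 = (7.5 - 0)²/200 = 0.2812 W
P_total = P_R1 + P_R2 = 0.3375 W

Final answer: 0.3375 W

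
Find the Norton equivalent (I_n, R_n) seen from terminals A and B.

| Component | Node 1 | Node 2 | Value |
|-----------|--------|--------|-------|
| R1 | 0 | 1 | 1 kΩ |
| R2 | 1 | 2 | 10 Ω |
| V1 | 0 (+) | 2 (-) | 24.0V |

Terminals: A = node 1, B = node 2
Find the Thévenin equivalent first; then I_n = V_th/R_th and R_n = R_th.
Step 1 — V_th is the open-circuit voltage V_A - V_B (nothing connected across the terminals).
Nodal analysis, taking node 2 as the 0 V reference.
Source V1 fixes V_0 = 24 V.
KCL at each unknown node (sum of currents leaving = 0; resistances in Ω):
  Node 1: (V_1 - 24)/1000 + (V_1 - 0)/10 = 0
Collecting terms: 0.101 × V_1 = 0.024  =>  V_1 = 0.2376 V
V_th = V_1 - V_2 = 0.2376 - 0 = 0.2376 V
Step 2 — R_th: zero the source — replace V1 by a short circuit (node 2 merges into node 0) — and find the resistance seen between A (node 1) and B (node 0).
Reduce the network between node 1 (A) and node 0 (B) by series/parallel combination:
  Rp1 = R1 ‖ R2 (parallel, both between nodes 0 and 1) = 1/(1/1000 + 1/10) = 9.901 Ω
R_th = 9.901 Ω
I_n = V_th/R_th = 0.2376/9.901 = 0.024 A, and R_n = R_th = 9.901 Ω

Final answer: I_n = 0.024 A, R_n = 9.901 Ω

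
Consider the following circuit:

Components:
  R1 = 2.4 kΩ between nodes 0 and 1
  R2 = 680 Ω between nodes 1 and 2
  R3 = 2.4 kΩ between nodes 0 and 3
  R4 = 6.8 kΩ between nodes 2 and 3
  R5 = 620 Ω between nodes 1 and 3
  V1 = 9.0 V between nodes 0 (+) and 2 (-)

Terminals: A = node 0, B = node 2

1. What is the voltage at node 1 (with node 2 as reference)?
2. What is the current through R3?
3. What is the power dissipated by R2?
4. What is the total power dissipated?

Nodal analysis, taking node 2 as the 0 V reference.
Source V1 fixes V_0 = 9 V.
KCL at each unknown node (sum of currents leaving = 0; resistances in Ω):
  Node 1: (V_1 - 9)/2400 + (V_1 - 0)/680 + (V_1 - V_3)/620 = 0
  Node 3: (V_3 - 9)/2400 + (V_3 - 0)/6800 + (V_3 - V_1)/620 = 0
Collecting terms (coefficients in siemens):
  0.0035·V_1 - 0.001613·V_3 = 0.00375
  0.002177·V_3 - 0.001613·V_1 = 0.00375
Determinant D = (0.0035)(0.002177) - (-0.001613)(-0.001613) = 0.000005017
V_1 = [(0.00375)(0.002177) - (-0.001613)(0.00375)]/D = 2.832 V
V_3 = [(0.0035)(0.00375) - (0.00375)(-0.001613)]/D = 3.822 V
Part 1:
  Read off the nodal solution: V_1 = 2.832 V
Part 2:
  I_R3 = (V_0 - V_3)/R3 = (9 - 3.822)/2400 = 0.002158 A
  Magnitude: I_R3 = 0.002158 A
Part 3:
  I_R2 = (V_1 - V_2)/R2 = (2.832 - 0)/680 = 0.004165 A
  P_R2 = I_R2² × R2 = (0.004165)² × 680 = 0.0118 W
Part 4:
  Power in each resistor, P = (ΔV)²/R:
    P_R1 = (9 - 2.832)²/2400 = 0.01585 W
    P_R2 = (2.832 - 0)²/680 = 0.0118 W
    P_R3 = (9 - 3.822)²/2400 = 0.01117 W
    P_R4 = (0 - 3.822)²/6800 = 0.002148 W
    P_R5 = (2.832 - 3.822)²/620 = 0.001578 W
  P_total = P_R1 + P_R2 + P_R3 + P_R4 + P_R5 = 0.04255 W

Final answers:
1. V_1 = 2.832 V
2. I_R3 = 0.002158 A
3. P_R2 = 0.0118 W
4. P_total = 0.04255 W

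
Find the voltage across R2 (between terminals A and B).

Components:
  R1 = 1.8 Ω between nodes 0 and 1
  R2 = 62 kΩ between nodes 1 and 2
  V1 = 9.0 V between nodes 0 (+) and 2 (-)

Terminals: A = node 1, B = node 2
R1 and R2 are in series across V1 (node 0 → node 1 → node 2), and the output A–B is taken across R2, so this is a voltage divider.
Series current: I = V1/(R1 + R2) = 9/(1.8 + 62000) = 9/62000 = 0.0001452 A
V_R2 = I × R2 = V1 × R2/(R1 + R2) = 9 × 62000/62000 = 9 V

Final answer: 9 V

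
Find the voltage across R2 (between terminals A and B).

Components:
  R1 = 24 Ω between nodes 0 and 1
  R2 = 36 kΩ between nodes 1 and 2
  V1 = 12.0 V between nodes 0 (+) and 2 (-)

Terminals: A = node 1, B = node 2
R1 and R2 are in series across V1 (node 0 → node 1 → node 2), and the output A–B is taken across R2, so this is a voltage divider.
Series current: I = V1/(R1 + R2) = 12/(24 + 36000) = 12/36020 = 0.0003331 A
V_R2 = I × R2 = V1 × R2/(R1 + R2) = 12 × 36000/36020 = 11.99 V

Final answer: 11.99 V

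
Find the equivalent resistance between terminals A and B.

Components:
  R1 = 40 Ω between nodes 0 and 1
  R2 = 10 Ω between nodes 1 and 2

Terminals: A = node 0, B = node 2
Reduce the network between node 0 (A) and node 2 (B) by series/parallel combination:
  Rs1 = R1 + R2 (series, joined only at node 1) = 40 + 10 = 50 Ω
R_eq = 50 Ω

Final answer: 50 Ω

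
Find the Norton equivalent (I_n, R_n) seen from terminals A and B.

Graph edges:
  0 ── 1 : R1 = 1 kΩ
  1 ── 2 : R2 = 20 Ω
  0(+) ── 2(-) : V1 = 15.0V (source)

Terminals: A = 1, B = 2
Find the Thévenin equivalent first; then I_n = V_th/R_th and R_n = R_th.
Step 1 — V_th is the open-circuit voltage V_A - V_B (nothing connected across the terminals).
Nodal analysis, taking node 2 as the 0 V reference.
Source V1 fixes V_0 = 15 V.
KCL at each unknown node (sum of currents leaving = 0; resistances in Ω):
  Node 1: (V_1 - 15)/1000 + (V_1 - 0)/20 = 0
Collecting terms: 0.051 × V_1 = 0.015  =>  V_1 = 0.2941 V
V_th = V_1 - V_2 = 0.2941 - 0 = 0.2941 V
Step 2 — R_th: zero the source — replace V1 by a short circuit (node 2 merges into node 0) — and find the resistance seen between A (node 1) and B (node 0).
Reduce the network between node 1 (A) and node 0 (B) by series/parallel combination:
  Rp1 = R1 ‖ R2 (parallel, both between nodes 0 and 1) = 1/(1/1000 + 1/20) = 19.61 Ω
R_th = 19.61 Ω
I_n = V_th/R_th = 0.2941/19.61 = 0.015 A, and R_n = R_th = 19.61 Ω

Final answer: I_n = 0.015 A, R_n = 19.61 Ω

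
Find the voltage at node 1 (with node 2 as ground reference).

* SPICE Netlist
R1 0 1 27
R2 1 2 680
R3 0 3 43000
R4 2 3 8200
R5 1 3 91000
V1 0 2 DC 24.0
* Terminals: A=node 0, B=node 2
Nodal analysis, taking node 2 as the 0 V reference.
Source V1 fixes V_0 = 24 V.
KCL at each unknown node (sum of currents leaving = 0; resistances in Ω):
  Node 1: (V_1 - 24)/27 + (V_1 - 0)/680 + (V_1 - V_3)/91000 = 0
  Node 3: (V_3 - 24)/43000 + (V_3 - 0)/8200 + (V_3 - V_1)/91000 = 0
Collecting terms (coefficients in siemens):
  0.03852·V_1 - 0.00001099·V_3 = 0.8889
  0.0001562·V_3 - 0.00001099·V_1 = 0.0005581
Determinant D = (0.03852)(0.0001562) - (-0.00001099)(-0.00001099) = 0.000006016
V_1 = [(0.8889)(0.0001562) - (-0.00001099)(0.0005581)]/D = 23.08 V
V_3 = [(0.03852)(0.0005581) - (0.8889)(-0.00001099)]/D = 5.197 V
The requested potential is V_1 = 23.08 V.

Final answer: V_1 = 23.08 V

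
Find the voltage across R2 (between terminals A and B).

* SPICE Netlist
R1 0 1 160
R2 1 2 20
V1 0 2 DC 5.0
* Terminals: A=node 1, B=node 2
R1 and R2 are in series across V1 (node 0 → node 1 → node 2), and the output A–B is taken across R2, so this is a voltage divider.
Series current: I = V1/(R1 + R2) = 5/(160 + 20) = 5/180 = 0.02778 A
V_R2 = I × R2 = V1 × R2/(R1 + R2) = 5 × 20/180 = 0.5556 V

Final answer: 0.5556 V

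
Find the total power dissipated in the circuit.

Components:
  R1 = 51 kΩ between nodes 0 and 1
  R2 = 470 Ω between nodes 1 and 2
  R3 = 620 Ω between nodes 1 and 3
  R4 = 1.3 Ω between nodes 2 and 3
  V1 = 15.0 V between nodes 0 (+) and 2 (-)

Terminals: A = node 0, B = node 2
Nodal analysis, taking node 2 as the 0 V reference.
Source V1 fixes V_0 = 15 V.
KCL at each unknown node (sum of currents leaving = 0; resistances in Ω):
  Node 1: (V_1 - 15)/51000 + (V_1 - 0)/470 + (V_1 - V_3)/620 = 0
  Node 3: (V_3 - V_1)/620 + (V_3 - 0)/1.3 = 0
Collecting terms (coefficients in siemens):
  0.00376·V_1 - 0.001613·V_3 = 0.0002941
  0.7708·V_3 - 0.001613·V_1 = 0
Determinant D = (0.00376)(0.7708) - (-0.001613)(-0.001613) = 0.002896
V_1 = [(0.0002941)(0.7708) - (-0.001613)(0)]/D = 0.07829 V
V_3 = [(0.00376)(0) - (0.0002941)(-0.001613)]/D = 0.0001638 V
Power in each resistor, P = (ΔV)²/R:
  P_R1 = (15 - 0.07829)²/51000 = 0.004366 W
  P_R2 = (0.07829 - 0)²/470 = 0.00001304 W
  P_R3 = (0.07829 - 0.0001638)²/620 = 0.000009845 W
  P_R4 = (0 - 0.0001638)²/1.3 = 0.00000002064 W
P_total = P_R1 + P_R2 + P_R3 + P_R4 = 0.004389 W

Final answer: 0.004389 W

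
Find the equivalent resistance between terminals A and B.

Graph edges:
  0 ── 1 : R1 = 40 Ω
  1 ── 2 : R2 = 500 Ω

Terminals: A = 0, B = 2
Reduce the network between node 0 (A) and node 2 (B) by series/parallel combination:
  Rs1 = R1 + R2 (series, joined only at node 1) = 40 + 500 = 540 Ω
R_eq = 540 Ω

Final answer: 540 Ω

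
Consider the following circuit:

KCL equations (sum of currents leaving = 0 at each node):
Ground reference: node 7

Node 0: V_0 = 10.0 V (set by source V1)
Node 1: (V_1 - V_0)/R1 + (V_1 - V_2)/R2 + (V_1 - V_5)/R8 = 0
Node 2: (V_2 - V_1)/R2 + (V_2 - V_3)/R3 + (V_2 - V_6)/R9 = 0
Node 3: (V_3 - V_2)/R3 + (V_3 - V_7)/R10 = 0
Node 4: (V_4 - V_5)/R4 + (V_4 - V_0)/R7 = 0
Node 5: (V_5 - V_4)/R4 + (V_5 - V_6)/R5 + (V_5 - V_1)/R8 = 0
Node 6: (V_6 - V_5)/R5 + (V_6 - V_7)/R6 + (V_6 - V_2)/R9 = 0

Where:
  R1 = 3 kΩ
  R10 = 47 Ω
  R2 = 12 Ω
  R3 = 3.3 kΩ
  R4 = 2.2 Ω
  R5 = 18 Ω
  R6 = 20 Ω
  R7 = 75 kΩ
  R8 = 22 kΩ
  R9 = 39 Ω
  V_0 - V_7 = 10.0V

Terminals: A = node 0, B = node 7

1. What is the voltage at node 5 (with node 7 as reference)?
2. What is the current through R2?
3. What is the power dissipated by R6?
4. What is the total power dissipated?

Nodal analysis, taking node 7 as the 0 V reference.
Source V1 fixes V_0 = 10 V.
KCL at each unknown node (sum of currents leaving = 0; resistances in Ω):
  Node 1: (V_1 - 10)/3000 + (V_1 - V_2)/12 + (V_1 - V_5)/22000 = 0
  Node 2: (V_2 - V_1)/12 + (V_2 - V_3)/3300 + (V_2 - V_6)/39 = 0
  Node 3: (V_3 - V_2)/3300 + (V_3 - 0)/47 = 0
  Node 4: (V_4 - V_5)/2.2 + (V_4 - 10)/75000 = 0
  Node 5: (V_5 - V_4)/2.2 + (V_5 - V_6)/18 + (V_5 - V_1)/22000 = 0
  Node 6: (V_6 - V_5)/18 + (V_6 - 0)/20 + (V_6 - V_2)/39 = 0
Collecting terms (coefficients in siemens):
  0.08371·V_1 - 0.08333·V_2 - 0.00004545·V_5 = 0.003333
  0.1093·V_2 - 0.08333·V_1 - 0.000303·V_3 - 0.02564·V_6 = 0
  0.02158·V_3 - 0.000303·V_2 = 0
  0.4546·V_4 - 0.4545·V_5 = 0.0001333
  0.5101·V_5 - 0.00004545·V_1 - 0.4545·V_4 - 0.05556·V_6 = 0
  0.1312·V_6 - 0.02564·V_2 - 0.05556·V_5 = 0
Solving these 6 simultaneous equations (Gaussian elimination) gives:
  V_1 = 0.2301 V, V_2 = 0.1911 V, V_3 = 0.002684 V, V_4 = 0.06944 V
  V_5 = 0.06915 V, V_6 = 0.06664 V
Part 1:
  Read off the nodal solution: V_5 = 0.06915 V
Part 2:
  I_R2 = (V_1 - V_2)/R2 = (0.2301 - 0.1911)/12 = 0.003249 A
  Magnitude: I_R2 = 0.003249 A
Part 3:
  I_R6 = (V_6 - V_7)/R6 = (0.06664 - 0)/20 = 0.003332 A
  P_R6 = I_R6² × R6 = (0.003332)² × 20 = 0.000222 W
Part 4:
  Power in each resistor, P = (ΔV)²/R:
    P_R1 = (10 - 0.2301)²/3000 = 0.03182 W
    P_R2 = (0.2301 - 0.1911)²/12 = 0.0001267 W
    P_R3 = (0.1911 - 0.002684)²/3300 = 0.00001076 W
    P_R4 = (0.06944 - 0.06915)²/2.2 = 0.00000003857 W
    P_R5 = (0.06915 - 0.06664)²/18 = 0.0000003514 W
    P_R6 = (0.06664 - 0)²/20 = 0.000222 W
    P_R7 = (10 - 0.06944)²/75000 = 0.001315 W
    P_R8 = (0.2301 - 0.06915)²/22000 = 0.000001178 W
    P_R9 = (0.1911 - 0.06664)²/39 = 0.0003974 W
    P_R10 = (0.002684 - 0)²/47 = 0.0000001533 W
  P_total = P_R1 + P_R2 + P_R3 + P_R4 + P_R5 + P_R6 + P_R7 + P_R8 + P_R9 + P_R10 = 0.03389 W

Final answers:
1. V_5 = 0.06915 V
2. I_R2 = 0.003249 A
3. P_R6 = 0.000222 W
4. P_total = 0.03389 W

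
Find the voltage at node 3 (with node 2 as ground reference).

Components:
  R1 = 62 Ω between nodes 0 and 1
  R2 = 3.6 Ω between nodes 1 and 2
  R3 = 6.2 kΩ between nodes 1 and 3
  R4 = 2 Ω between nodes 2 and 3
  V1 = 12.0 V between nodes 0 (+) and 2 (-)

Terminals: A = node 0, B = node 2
Nodal analysis, taking node 2 as the 0 V reference.
Source V1 fixes V_0 = 12 V.
KCL at each unknown node (sum of currents leaving = 0; resistances in Ω):
  Node 1: (V_1 - 12)/62 + (V_1 - 0)/3.6 + (V_1 - V_3)/6200 = 0
  Node 3: (V_3 - V_1)/6200 + (V_3 - 0)/2 = 0
Collecting terms (coefficients in siemens):
  0.2941·V_1 - 0.0001613·V_3 = 0.1935
  0.5002·V_3 - 0.0001613·V_1 = 0
Determinant D = (0.2941)(0.5002) - (-0.0001613)(-0.0001613) = 0.1471
V_1 = [(0.1935)(0.5002) - (-0.0001613)(0)]/D = 0.6582 V
V_3 = [(0.2941)(0) - (0.1935)(-0.0001613)]/D = 0.0002122 V
The requested potential is V_3 = 0.0002122 V.

Final answer: V_3 = 0.0002122 V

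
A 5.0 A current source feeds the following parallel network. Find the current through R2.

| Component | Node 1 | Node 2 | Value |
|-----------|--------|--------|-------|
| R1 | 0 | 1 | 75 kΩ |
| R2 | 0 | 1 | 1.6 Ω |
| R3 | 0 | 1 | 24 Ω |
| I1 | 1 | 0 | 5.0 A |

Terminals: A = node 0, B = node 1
All resistors sit directly between nodes 0 and 1, so they are in parallel and share one voltage V; the full source current 5 A splits among them.
1/R_par = 1/75000 + 1/1.6 + 1/24 = 0.6667 S  =>  R_par = 1.5 Ω
V = I × R_par = 5 × 1.5 = 7.5 V
I_R2 = V/R2 = 7.5/1.6 = 4.687 A

Final answer: 4.687 A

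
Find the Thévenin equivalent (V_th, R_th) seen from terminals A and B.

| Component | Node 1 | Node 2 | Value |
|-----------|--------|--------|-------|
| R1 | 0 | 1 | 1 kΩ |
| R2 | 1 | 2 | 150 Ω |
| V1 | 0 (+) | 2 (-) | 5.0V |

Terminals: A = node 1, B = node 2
Step 1 — V_th is the open-circuit voltage V_A - V_B (nothing connected across the terminals).
Nodal analysis, taking node 2 as the 0 V reference.
Source V1 fixes V_0 = 5 V.
KCL at each unknown node (sum of currents leaving = 0; resistances in Ω):
  Node 1: (V_1 - 5)/1000 + (V_1 - 0)/150 = 0
Collecting terms: 0.007667 × V_1 = 0.005  =>  V_1 = 0.6522 V
V_th = V_1 - V_2 = 0.6522 - 0 = 0.6522 V
Step 2 — R_th: zero the source — replace V1 by a short circuit (node 2 merges into node 0) — and find the resistance seen between A (node 1) and B (node 0).
Reduce the network between node 1 (A) and node 0 (B) by series/parallel combination:
  Rp1 = R1 ‖ R2 (parallel, both between nodes 0 and 1) = 1/(1/1000 + 1/150) = 130.4 Ω
R_th = 130.4 Ω

Final answer: V_th = 0.6522 V, R_th = 130.4 Ω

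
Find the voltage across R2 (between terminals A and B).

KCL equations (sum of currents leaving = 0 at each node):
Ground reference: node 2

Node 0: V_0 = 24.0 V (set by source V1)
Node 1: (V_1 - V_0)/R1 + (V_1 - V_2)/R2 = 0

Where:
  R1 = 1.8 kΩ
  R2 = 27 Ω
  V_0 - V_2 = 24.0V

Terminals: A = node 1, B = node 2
R1 and R2 are in series across V1 (node 0 → node 1 → node 2), and the output A–B is taken across R2, so this is a voltage divider.
Series current: I = V1/(R1 + R2) = 24/(1800 + 27) = 24/1827 = 0.01314 A
V_R2 = I × R2 = V1 × R2/(R1 + R2) = 24 × 27/1827 = 0.3547 V

Final answer: 0.3547 V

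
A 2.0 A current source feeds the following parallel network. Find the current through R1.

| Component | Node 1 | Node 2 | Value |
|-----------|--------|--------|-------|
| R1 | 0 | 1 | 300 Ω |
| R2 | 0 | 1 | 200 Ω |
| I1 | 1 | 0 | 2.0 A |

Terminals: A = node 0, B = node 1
All resistors sit directly between nodes 0 and 1, so they are in parallel and share one voltage V; the full source current 2 A splits among them.
1/R_par = 1/300 + 1/200 = 0.008333 S  =>  R_par = 120 Ω
V = I × R_par = 2 × 120 = 240 V
I_R1 = V/R1 = 240/300 = 0.8 A

Final answer: 0.8 A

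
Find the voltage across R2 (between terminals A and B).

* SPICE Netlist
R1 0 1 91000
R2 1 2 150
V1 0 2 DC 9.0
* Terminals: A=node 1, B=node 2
R1 and R2 are in series across V1 (node 0 → node 1 → node 2), and the output A–B is taken across R2, so this is a voltage divider.
Series current: I = V1/(R1 + R2) = 9/(91000 + 150) = 9/91150 = 0.00009874 A
V_R2 = I × R2 = V1 × R2/(R1 + R2) = 9 × 150/91150 = 0.01481 V

Final answer: 0.01481 V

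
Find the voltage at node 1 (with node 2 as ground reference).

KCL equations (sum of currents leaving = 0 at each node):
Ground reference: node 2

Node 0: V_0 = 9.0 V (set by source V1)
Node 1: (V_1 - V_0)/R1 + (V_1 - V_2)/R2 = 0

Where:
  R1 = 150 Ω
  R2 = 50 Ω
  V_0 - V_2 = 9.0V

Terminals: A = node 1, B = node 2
Nodal analysis, taking node 2 as the 0 V reference.
Source V1 fixes V_0 = 9 V.
KCL at each unknown node (sum of currents leaving = 0; resistances in Ω):
  Node 1: (V_1 - 9)/150 + (V_1 - 0)/50 = 0
Collecting terms: 0.02667 × V_1 = 0.06  =>  V_1 = 2.25 V
The requested potential is V_1 = 2.25 V.

Final answer: V_1 = 2.25 V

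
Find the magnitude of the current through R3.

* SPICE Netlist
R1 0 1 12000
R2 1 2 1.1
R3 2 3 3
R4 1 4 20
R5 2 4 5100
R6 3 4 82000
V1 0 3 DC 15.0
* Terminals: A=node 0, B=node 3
Nodal analysis, taking node 3 as the 0 V reference.
Source V1 fixes V_0 = 15 V.
KCL at each unknown node (sum of currents leaving = 0; resistances in Ω):
  Node 1: (V_1 - 15)/12000 + (V_1 - V_2)/1.1 + (V_1 - V_4)/20 = 0
  Node 2: (V_2 - V_1)/1.1 + (V_2 - 0)/3 + (V_2 - V_4)/5100 = 0
  Node 4: (V_4 - V_1)/20 + (V_4 - V_2)/5100 + (V_4 - 0)/82000 = 0
Collecting terms (coefficients in siemens):
  0.9592·V_1 - 0.9091·V_2 - 0.05·V_4 = 0.00125
  1.243·V_2 - 0.9091·V_1 - 0.0001961·V_4 = 0
  0.05021·V_4 - 0.05·V_1 - 0.0001961·V_2 = 0
Solving these 3 simultaneous equations (Gaussian elimination) gives:
  V_1 = 0.005123 V, V_2 = 0.003749 V, V_4 = 0.005116 V
I_R3 = (V_2 - V_3)/R3 = (0.003749 - 0)/3 = 0.00125 A
|I_R3| = 0.00125 A

Final answer: |I_R3| = 0.00125 A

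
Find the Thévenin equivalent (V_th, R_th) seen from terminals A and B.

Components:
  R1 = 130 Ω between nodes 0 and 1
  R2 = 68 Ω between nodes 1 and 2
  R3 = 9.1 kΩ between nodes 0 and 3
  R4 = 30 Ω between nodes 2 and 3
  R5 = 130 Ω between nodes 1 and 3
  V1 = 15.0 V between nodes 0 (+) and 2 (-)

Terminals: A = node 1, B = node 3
Step 1 — V_th is the open-circuit voltage V_A - V_B (nothing connected across the terminals).
Nodal analysis, taking node 2 as the 0 V reference.
Source V1 fixes V_0 = 15 V.
KCL at each unknown node (sum of currents leaving = 0; resistances in Ω):
  Node 1: (V_1 - 15)/130 + (V_1 - 0)/68 + (V_1 - V_3)/130 = 0
  Node 3: (V_3 - 15)/9100 + (V_3 - 0)/30 + (V_3 - V_1)/130 = 0
Collecting terms (coefficients in siemens):
  0.03009·V_1 - 0.007692·V_3 = 0.1154
  0.04114·V_3 - 0.007692·V_1 = 0.001648
Determinant D = (0.03009)(0.04114) - (-0.007692)(-0.007692) = 0.001179
V_1 = [(0.1154)(0.04114) - (-0.007692)(0.001648)]/D = 4.038 V
V_3 = [(0.03009)(0.001648) - (0.1154)(-0.007692)]/D = 0.7951 V
V_th = V_1 - V_3 = 4.038 - 0.7951 = 3.243 V
Step 2 — R_th: zero the source — replace V1 by a short circuit (node 2 merges into node 0) — and find the resistance seen between A (node 1) and B (node 3).
Reduce the network between node 1 (A) and node 3 (B) by series/parallel combination:
  Rp1 = R1 ‖ R2 (parallel, both between nodes 0 and 1) = 1/(1/130 + 1/68) = 44.65 Ω
  Rp2 = R3 ‖ R4 (parallel, both between nodes 0 and 3) = 1/(1/9100 + 1/30) = 29.9 Ω
  Rs1 = Rp1 + Rp2 (series, joined only at node 0) = 44.65 + 29.9 = 74.55 Ω
  Rp3 = R5 ‖ Rs1 (parallel, both between nodes 1 and 3) = 1/(1/130 + 1/74.55) = 47.38 Ω
R_th = 47.38 Ω

Final answer: V_th = 3.243 V, R_th = 47.38 Ω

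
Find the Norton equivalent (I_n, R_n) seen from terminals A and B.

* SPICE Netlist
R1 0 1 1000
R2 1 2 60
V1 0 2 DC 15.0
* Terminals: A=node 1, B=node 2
Find the Thévenin equivalent first; then I_n = V_th/R_th and R_n = R_th.
Step 1 — V_th is the open-circuit voltage V_A - V_B (nothing connected across the terminals).
Nodal analysis, taking node 2 as the 0 V reference.
Source V1 fixes V_0 = 15 V.
KCL at each unknown node (sum of currents leaving = 0; resistances in Ω):
  Node 1: (V_1 - 15)/1000 + (V_1 - 0)/60 = 0
Collecting terms: 0.01767 × V_1 = 0.015  =>  V_1 = 0.8491 V
V_th = V_1 - V_2 = 0.8491 - 0 = 0.8491 V
Step 2 — R_th: zero the source — replace V1 by a short circuit (node 2 merges into node 0) — and find the resistance seen between A (node 1) and B (node 0).
Reduce the network between node 1 (A) and node 0 (B) by series/parallel combination:
  Rp1 = R1 ‖ R2 (parallel, both between nodes 0 and 1) = 1/(1/1000 + 1/60) = 56.6 Ω
R_th = 56.6 Ω
I_n = V_th/R_th = 0.8491/56.6 = 0.015 A, and R_n = R_th = 56.6 Ω

Final answer: I_n = 0.015 A, R_n = 56.6 Ω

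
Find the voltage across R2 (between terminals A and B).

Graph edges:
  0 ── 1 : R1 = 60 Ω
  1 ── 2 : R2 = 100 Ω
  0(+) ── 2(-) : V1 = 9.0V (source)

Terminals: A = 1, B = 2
R1 and R2 are in series across V1 (node 0 → node 1 → node 2), and the output A–B is taken across R2, so this is a voltage divider.
Series current: I = V1/(R1 + R2) = 9/(60 + 100) = 9/160 = 0.05625 A
V_R2 = I × R2 = V1 × R2/(R1 + R2) = 9 × 100/160 = 5.625 V

Final answer: 5.625 V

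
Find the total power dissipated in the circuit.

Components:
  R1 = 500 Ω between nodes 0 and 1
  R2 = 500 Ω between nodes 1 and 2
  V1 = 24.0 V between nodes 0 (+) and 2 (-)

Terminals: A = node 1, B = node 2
Nodal analysis, taking node 2 as the 0 V reference.
Source V1 fixes V_0 = 24 V.
KCL at each unknown node (sum of currents leaving = 0; resistances in Ω):
  Node 1: (V_1 - 24)/500 + (V_1 - 0)/500 = 0
Collecting terms: 0.004 × V_1 = 0.048  =>  V_1 = 12 V
Power in each resistor, P = (ΔV)²/R:
  P_R1 = (24 - 12)²/500 = 0.288 W
  P_R2 = (12 - 0)²/500 = 0.288 W
P_total = P_R1 + P_R2 = 0.576 W

Final answer: 0.576 W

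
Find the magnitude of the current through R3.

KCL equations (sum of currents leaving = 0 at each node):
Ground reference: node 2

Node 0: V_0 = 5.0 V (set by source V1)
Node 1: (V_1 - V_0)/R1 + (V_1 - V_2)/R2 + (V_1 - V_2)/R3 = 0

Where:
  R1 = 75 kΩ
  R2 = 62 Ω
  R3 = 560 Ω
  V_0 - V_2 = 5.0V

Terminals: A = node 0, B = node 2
Nodal analysis, taking node 2 as the 0 V reference.
Source V1 fixes V_0 = 5 V.
KCL at each unknown node (sum of currents leaving = 0; resistances in Ω):
  Node 1: (V_1 - 5)/75000 + (V_1 - 0)/62 + (V_1 - 0)/560 = 0
Collecting terms: 0.01793 × V_1 = 0.00006667  =>  V_1 = 0.003719 V
I_R3 = (V_1 - V_2)/R3 = (0.003719 - 0)/560 = 0.00000664 A
|I_R3| = 0.00000664 A

Final answer: |I_R3| = 6.64e-06 A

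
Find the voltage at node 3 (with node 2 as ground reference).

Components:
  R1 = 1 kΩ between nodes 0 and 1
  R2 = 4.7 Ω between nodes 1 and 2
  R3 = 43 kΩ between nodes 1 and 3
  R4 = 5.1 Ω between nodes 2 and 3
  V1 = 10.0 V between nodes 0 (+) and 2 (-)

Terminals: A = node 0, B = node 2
Nodal analysis, taking node 2 as the 0 V reference.
Source V1 fixes V_0 = 10 V.
KCL at each unknown node (sum of currents leaving = 0; resistances in Ω):
  Node 1: (V_1 - 10)/1000 + (V_1 - 0)/4.7 + (V_1 - V_3)/43000 = 0
  Node 3: (V_3 - V_1)/43000 + (V_3 - 0)/5.1 = 0
Collecting terms (coefficients in siemens):
  0.2138·V_1 - 0.00002326·V_3 = 0.01
  0.1961·V_3 - 0.00002326·V_1 = 0
Determinant D = (0.2138)(0.1961) - (-0.00002326)(-0.00002326) = 0.04192
V_1 = [(0.01)(0.1961) - (-0.00002326)(0)]/D = 0.04678 V
V_3 = [(0.2138)(0) - (0.01)(-0.00002326)]/D = 0.000005547 V
The requested potential is V_3 = 0.000005547 V.

Final answer: V_3 = 5.547e-06 V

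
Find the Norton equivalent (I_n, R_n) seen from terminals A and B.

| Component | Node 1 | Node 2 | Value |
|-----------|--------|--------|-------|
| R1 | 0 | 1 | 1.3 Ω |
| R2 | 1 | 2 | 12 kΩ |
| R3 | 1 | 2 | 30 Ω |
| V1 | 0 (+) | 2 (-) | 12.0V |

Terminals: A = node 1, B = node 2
Find the Thévenin equivalent first; then I_n = V_th/R_th and R_n = R_th.
Step 1 — V_th is the open-circuit voltage V_A - V_B (nothing connected across the terminals).
Nodal analysis, taking node 2 as the 0 V reference.
Source V1 fixes V_0 = 12 V.
KCL at each unknown node (sum of currents leaving = 0; resistances in Ω):
  Node 1: (V_1 - 12)/1.3 + (V_1 - 0)/12000 + (V_1 - 0)/30 = 0
Collecting terms: 0.8026 × V_1 = 9.231  =>  V_1 = 11.5 V
V_th = V_1 - V_2 = 11.5 - 0 = 11.5 V
Step 2 — R_th: zero the source — replace V1 by a short circuit (node 2 merges into node 0) — and find the resistance seen between A (node 1) and B (node 0).
Reduce the network between node 1 (A) and node 0 (B) by series/parallel combination:
  Rp1 = R1 ‖ R2 ‖ R3 (parallel, all between nodes 0 and 1) = 1/(1/1.3 + 1/12000 + 1/30) = 1.246 Ω
R_th = 1.246 Ω
I_n = V_th/R_th = 11.5/1.246 = 9.231 A, and R_n = R_th = 1.246 Ω

Final answer: I_n = 9.231 A, R_n = 1.246 Ω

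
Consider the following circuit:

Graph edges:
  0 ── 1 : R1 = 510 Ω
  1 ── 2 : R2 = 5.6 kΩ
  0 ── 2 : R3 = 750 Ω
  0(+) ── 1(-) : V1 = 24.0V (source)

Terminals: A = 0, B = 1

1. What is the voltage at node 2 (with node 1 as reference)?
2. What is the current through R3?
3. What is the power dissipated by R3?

Nodal analysis, taking node 1 as the 0 V reference.
Source V1 fixes V_0 = 24 V.
KCL at each unknown node (sum of currents leaving = 0; resistances in Ω):
  Node 2: (V_2 - 0)/5600 + (V_2 - 24)/750 = 0
Collecting terms: 0.001512 × V_2 = 0.032  =>  V_2 = 21.17 V
Part 1:
  Read off the nodal solution: V_2 = 21.17 V
Part 2:
  I_R3 = (V_0 - V_2)/R3 = (24 - 21.17)/750 = 0.00378 A
  Magnitude: I_R3 = 0.00378 A
Part 3:
  I_R3 = (V_0 - V_2)/R3 = (24 - 21.17)/750 = 0.00378 A
  P_R3 = I_R3² × R3 = (0.00378)² × 750 = 0.01071 W

Final answers:
1. V_2 = 21.17 V
2. I_R3 = 0.00378 A
3. P_R3 = 0.01071 W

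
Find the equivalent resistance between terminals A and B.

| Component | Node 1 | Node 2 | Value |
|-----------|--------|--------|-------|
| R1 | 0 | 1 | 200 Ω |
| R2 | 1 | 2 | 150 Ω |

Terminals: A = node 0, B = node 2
Reduce the network between node 0 (A) and node 2 (B) by series/parallel combination:
  Rs1 = R1 + R2 (series, joined only at node 1) = 200 + 150 = 350 Ω
R_eq = 350 Ω

Final answer: 350 Ω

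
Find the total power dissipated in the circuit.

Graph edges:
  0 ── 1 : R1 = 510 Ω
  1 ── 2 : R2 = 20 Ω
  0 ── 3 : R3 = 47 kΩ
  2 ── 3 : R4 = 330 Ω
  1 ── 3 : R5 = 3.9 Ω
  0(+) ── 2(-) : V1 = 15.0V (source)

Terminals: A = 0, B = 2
Nodal analysis, taking node 2 as the 0 V reference.
Source V1 fixes V_0 = 15 V.
KCL at each unknown node (sum of currents leaving = 0; resistances in Ω):
  Node 1: (V_1 - 15)/510 + (V_1 - 0)/20 + (V_1 - V_3)/3.9 = 0
  Node 3: (V_3 - 15)/47000 + (V_3 - 0)/330 + (V_3 - V_1)/3.9 = 0
Collecting terms (coefficients in siemens):
  0.3084·V_1 - 0.2564·V_3 = 0.02941
  0.2595·V_3 - 0.2564·V_1 = 0.0003191
Determinant D = (0.3084)(0.2595) - (-0.2564)(-0.2564) = 0.01426
V_1 = [(0.02941)(0.2595) - (-0.2564)(0.0003191)]/D = 0.5407 V
V_3 = [(0.3084)(0.0003191) - (0.02941)(-0.2564)]/D = 0.5356 V
Power in each resistor, P = (ΔV)²/R:
  P_R1 = (15 - 0.5407)²/510 = 0.4099 W
  P_R2 = (0.5407 - 0)²/20 = 0.01462 W
  P_R3 = (15 - 0.5356)²/47000 = 0.004451 W
  P_R4 = (0 - 0.5356)²/330 = 0.0008693 W
  P_R5 = (0.5407 - 0.5356)²/3.9 = 0.000006747 W
P_total = P_R1 + P_R2 + P_R3 + P_R4 + P_R5 = 0.4299 W

Final answer: 0.4299 W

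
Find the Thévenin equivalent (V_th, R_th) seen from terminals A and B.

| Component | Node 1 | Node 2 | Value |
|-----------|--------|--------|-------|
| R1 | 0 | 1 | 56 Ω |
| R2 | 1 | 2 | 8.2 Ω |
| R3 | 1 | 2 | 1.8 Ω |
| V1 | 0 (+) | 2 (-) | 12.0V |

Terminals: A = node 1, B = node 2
Step 1 — V_th is the open-circuit voltage V_A - V_B (nothing connected across the terminals).
Nodal analysis, taking node 2 as the 0 V reference.
Source V1 fixes V_0 = 12 V.
KCL at each unknown node (sum of currents leaving = 0; resistances in Ω):
  Node 1: (V_1 - 12)/56 + (V_1 - 0)/8.2 + (V_1 - 0)/1.8 = 0
Collecting terms: 0.6954 × V_1 = 0.2143  =>  V_1 = 0.3082 V
V_th = V_1 - V_2 = 0.3082 - 0 = 0.3082 V
Step 2 — R_th: zero the source — replace V1 by a short circuit (node 2 merges into node 0) — and find the resistance seen between A (node 1) and B (node 0).
Reduce the network between node 1 (A) and node 0 (B) by series/parallel combination:
  Rp1 = R1 ‖ R2 ‖ R3 (parallel, all between nodes 0 and 1) = 1/(1/56 + 1/8.2 + 1/1.8) = 1.438 Ω
R_th = 1.438 Ω

Final answer: V_th = 0.3082 V, R_th = 1.438 Ω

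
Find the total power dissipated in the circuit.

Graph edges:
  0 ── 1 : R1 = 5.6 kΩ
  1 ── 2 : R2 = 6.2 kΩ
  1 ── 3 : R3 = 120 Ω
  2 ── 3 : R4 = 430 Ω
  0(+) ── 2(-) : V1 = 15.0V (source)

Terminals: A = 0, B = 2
Nodal analysis, taking node 2 as the 0 V reference.
Source V1 fixes V_0 = 15 V.
KCL at each unknown node (sum of currents leaving = 0; resistances in Ω):
  Node 1: (V_1 - 15)/5600 + (V_1 - 0)/6200 + (V_1 - V_3)/120 = 0
  Node 3: (V_3 - V_1)/120 + (V_3 - 0)/430 = 0
Collecting terms (coefficients in siemens):
  0.008673·V_1 - 0.008333·V_3 = 0.002679
  0.01066·V_3 - 0.008333·V_1 = 0
Determinant D = (0.008673)(0.01066) - (-0.008333)(-0.008333) = 0.000023
V_1 = [(0.002679)(0.01066) - (-0.008333)(0)]/D = 1.241 V
V_3 = [(0.008673)(0) - (0.002679)(-0.008333)]/D = 0.9704 V
Power in each resistor, P = (ΔV)²/R:
  P_R1 = (15 - 1.241)²/5600 = 0.0338 W
  P_R2 = (1.241 - 0)²/6200 = 0.0002485 W
  P_R3 = (1.241 - 0.9704)²/120 = 0.0006111 W
  P_R4 = (0 - 0.9704)²/430 = 0.00219 W
P_total = P_R1 + P_R2 + P_R3 + P_R4 = 0.03685 W

Final answer: 0.03685 W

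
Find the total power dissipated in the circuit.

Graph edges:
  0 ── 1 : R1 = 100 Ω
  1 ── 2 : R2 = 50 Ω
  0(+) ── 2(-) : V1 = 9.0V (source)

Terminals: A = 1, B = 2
Nodal analysis, taking node 2 as the 0 V reference.
Source V1 fixes V_0 = 9 V.
KCL at each unknown node (sum of currents leaving = 0; resistances in Ω):
  Node 1: (V_1 - 9)/100 + (V_1 - 0)/50 = 0
Collecting terms: 0.03 × V_1 = 0.09  =>  V_1 = 3 V
Power in each resistor, P = (ΔV)²/R:
  P_R1 = (9 - 3)²/100 = 0.36 W
  P_R2 = (3 - 0)²/50 = 0.18 W
P_total = P_R1 + P_R2 = 0.54 W

Final answer: 0.54 W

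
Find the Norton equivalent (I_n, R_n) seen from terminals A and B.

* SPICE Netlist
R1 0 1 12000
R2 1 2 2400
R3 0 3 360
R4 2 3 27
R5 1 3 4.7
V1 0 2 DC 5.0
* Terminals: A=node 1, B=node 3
Find the Thévenin equivalent first; then I_n = V_th/R_th and R_n = R_th.
Step 1 — V_th is the open-circuit voltage V_A - V_B (nothing connected across the terminals).
Nodal analysis, taking node 2 as the 0 V reference.
Source V1 fixes V_0 = 5 V.
KCL at each unknown node (sum of currents leaving = 0; resistances in Ω):
  Node 1: (V_1 - 5)/12000 + (V_1 - 0)/2400 + (V_1 - V_3)/4.7 = 0
  Node 3: (V_3 - 5)/360 + (V_3 - 0)/27 + (V_3 - V_1)/4.7 = 0
Collecting terms (coefficients in siemens):
  0.2133·V_1 - 0.2128·V_3 = 0.0004167
  0.2526·V_3 - 0.2128·V_1 = 0.01389
Determinant D = (0.2133)(0.2526) - (-0.2128)(-0.2128) = 0.008598
V_1 = [(0.0004167)(0.2526) - (-0.2128)(0.01389)]/D = 0.356 V
V_3 = [(0.2133)(0.01389) - (0.0004167)(-0.2128)]/D = 0.3548 V
V_th = V_1 - V_3 = 0.356 - 0.3548 = 0.001122 V
Step 2 — R_th: zero the source — replace V1 by a short circuit (node 2 merges into node 0) — and find the resistance seen between A (node 1) and B (node 3).
Reduce the network between node 1 (A) and node 3 (B) by series/parallel combination:
  Rp1 = R1 ‖ R2 (parallel, both between nodes 0 and 1) = 1/(1/12000 + 1/2400) = 2000 Ω
  Rp2 = R3 ‖ R4 (parallel, both between nodes 0 and 3) = 1/(1/360 + 1/27) = 25.12 Ω
  Rs1 = Rp1 + Rp2 (series, joined only at node 0) = 2000 + 25.12 = 2025 Ω
  Rp3 = R5 ‖ Rs1 (parallel, both between nodes 1 and 3) = 1/(1/4.7 + 1/2025) = 4.689 Ω
R_th = 4.689 Ω
I_n = V_th/R_th = 0.001122/4.689 = 0.0002392 A, and R_n = R_th = 4.689 Ω

Final answer: I_n = 0.0002392 A, R_n = 4.689 Ω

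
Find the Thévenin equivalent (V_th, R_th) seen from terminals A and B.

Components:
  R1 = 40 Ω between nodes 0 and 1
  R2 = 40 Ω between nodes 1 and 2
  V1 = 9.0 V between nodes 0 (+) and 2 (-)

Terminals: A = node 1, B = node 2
Step 1 — V_th is the open-circuit voltage V_A - V_B (nothing connected across the terminals).
Nodal analysis, taking node 2 as the 0 V reference.
Source V1 fixes V_0 = 9 V.
KCL at each unknown node (sum of currents leaving = 0; resistances in Ω):
  Node 1: (V_1 - 9)/40 + (V_1 - 0)/40 = 0
Collecting terms: 0.05 × V_1 = 0.225  =>  V_1 = 4.5 V
V_th = V_1 - V_2 = 4.5 - 0 = 4.5 V
Step 2 — R_th: zero the source — replace V1 by a short circuit (node 2 merges into node 0) — and find the resistance seen between A (node 1) and B (node 0).
Reduce the network between node 1 (A) and node 0 (B) by series/parallel combination:
  Rp1 = R1 ‖ R2 (parallel, both between nodes 0 and 1) = 1/(1/40 + 1/40) = 20 Ω
R_th = 20 Ω

Final answer: V_th = 4.5 V, R_th = 20 Ω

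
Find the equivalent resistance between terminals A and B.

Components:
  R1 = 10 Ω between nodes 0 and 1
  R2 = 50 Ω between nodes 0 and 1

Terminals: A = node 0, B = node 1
Reduce the network between node 0 (A) and node 1 (B) by series/parallel combination:
  Rp1 = R1 ‖ R2 (parallel, both between nodes 0 and 1) = 1/(1/10 + 1/50) = 8.333 Ω
R_eq = 8.333 Ω

Final answer: 8.333 Ω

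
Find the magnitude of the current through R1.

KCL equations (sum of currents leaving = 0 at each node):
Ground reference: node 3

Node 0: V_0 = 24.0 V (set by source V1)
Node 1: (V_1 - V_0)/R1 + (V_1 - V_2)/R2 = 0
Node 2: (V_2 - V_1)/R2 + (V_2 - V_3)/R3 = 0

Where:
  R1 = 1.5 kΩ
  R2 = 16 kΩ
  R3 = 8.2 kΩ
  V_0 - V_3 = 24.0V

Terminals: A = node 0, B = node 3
Nodal analysis, taking node 3 as the 0 V reference.
Source V1 fixes V_0 = 24 V.
KCL at each unknown node (sum of currents leaving = 0; resistances in Ω):
  Node 1: (V_1 - 24)/1500 + (V_1 - V_2)/16000 = 0
  Node 2: (V_2 - V_1)/16000 + (V_2 - 0)/8200 = 0
Collecting terms (coefficients in siemens):
  0.0007292·V_1 - 0.0000625·V_2 = 0.016
  0.0001845·V_2 - 0.0000625·V_1 = 0
Determinant D = (0.0007292)(0.0001845) - (-0.0000625)(-0.0000625) = 0.0000001306
V_1 = [(0.016)(0.0001845) - (-0.0000625)(0)]/D = 22.6 V
V_2 = [(0.0007292)(0) - (0.016)(-0.0000625)]/D = 7.658 V
I_R1 = (V_0 - V_1)/R1 = (24 - 22.6)/1500 = 0.0009339 A
|I_R1| = 0.0009339 A

Final answer: |I_R1| = 0.0009339 A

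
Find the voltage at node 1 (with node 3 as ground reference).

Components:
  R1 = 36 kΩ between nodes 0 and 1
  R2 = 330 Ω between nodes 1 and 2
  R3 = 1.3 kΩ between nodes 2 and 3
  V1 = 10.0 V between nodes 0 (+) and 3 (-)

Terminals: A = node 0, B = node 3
Nodal analysis, taking node 3 as the 0 V reference.
Source V1 fixes V_0 = 10 V.
KCL at each unknown node (sum of currents leaving = 0; resistances in Ω):
  Node 1: (V_1 - 10)/36000 + (V_1 - V_2)/330 = 0
  Node 2: (V_2 - V_1)/330 + (V_2 - 0)/1300 = 0
Collecting terms (coefficients in siemens):
  0.003058·V_1 - 0.00303·V_2 = 0.0002778
  0.0038·V_2 - 0.00303·V_1 = 0
Determinant D = (0.003058)(0.0038) - (-0.00303)(-0.00303) = 0.000002437
V_1 = [(0.0002778)(0.0038) - (-0.00303)(0)]/D = 0.4332 V
V_2 = [(0.003058)(0) - (0.0002778)(-0.00303)]/D = 0.3455 V
The requested potential is V_1 = 0.4332 V.

Final answer: V_1 = 0.4332 V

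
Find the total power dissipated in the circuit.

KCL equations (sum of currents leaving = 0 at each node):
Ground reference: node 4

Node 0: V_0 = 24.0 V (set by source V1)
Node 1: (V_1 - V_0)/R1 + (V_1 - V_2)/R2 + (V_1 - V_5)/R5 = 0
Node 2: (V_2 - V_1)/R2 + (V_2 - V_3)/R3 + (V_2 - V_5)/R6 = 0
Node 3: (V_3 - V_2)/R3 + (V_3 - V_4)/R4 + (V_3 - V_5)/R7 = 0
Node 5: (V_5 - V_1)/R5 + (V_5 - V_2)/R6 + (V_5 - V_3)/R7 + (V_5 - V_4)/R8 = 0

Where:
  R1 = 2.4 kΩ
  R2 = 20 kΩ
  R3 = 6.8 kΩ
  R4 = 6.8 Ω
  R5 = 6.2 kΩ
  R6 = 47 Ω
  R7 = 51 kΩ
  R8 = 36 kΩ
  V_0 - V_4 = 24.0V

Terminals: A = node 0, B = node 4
Nodal analysis, taking node 4 as the 0 V reference.
Source V1 fixes V_0 = 24 V.
KCL at each unknown node (sum of currents leaving = 0; resistances in Ω):
  Node 1: (V_1 - 24)/2400 + (V_1 - V_2)/20000 + (V_1 - V_5)/6200 = 0
  Node 2: (V_2 - V_1)/20000 + (V_2 - V_3)/6800 + (V_2 - V_5)/47 = 0
  Node 3: (V_3 - V_2)/6800 + (V_3 - 0)/6.8 + (V_3 - V_5)/51000 = 0
  Node 5: (V_5 - V_1)/6200 + (V_5 - V_2)/47 + (V_5 - V_3)/51000 + (V_5 - 0)/36000 = 0
Collecting terms (coefficients in siemens):
  0.000628·V_1 - 0.00005·V_2 - 0.0001613·V_5 = 0.01
  0.02147·V_2 - 0.00005·V_1 - 0.0001471·V_3 - 0.02128·V_5 = 0
  0.1472·V_3 - 0.0001471·V_2 - 0.00001961·V_5 = 0
  0.02149·V_5 - 0.0001613·V_1 - 0.02128·V_2 - 0.00001961·V_3 = 0
Solving these 4 simultaneous equations (Gaussian elimination) gives:
  V_1 = 19.31 V, V_2 = 10.04 V, V_3 = 0.01137 V, V_5 = 10.09 V
Power in each resistor, P = (ΔV)²/R:
  P_R1 = (24 - 19.31)²/2400 = 0.009147 W
  P_R2 = (19.31 - 10.04)²/20000 = 0.004302 W
  P_R3 = (10.04 - 0.01137)²/6800 = 0.01479 W
  P_R4 = (0.01137 - 0)²/6.8 = 0.00001901 W
  P_R5 = (19.31 - 10.09)²/6200 = 0.01374 W
  P_R6 = (10.04 - 10.09)²/47 = 0.00004802 W
  P_R7 = (0.01137 - 10.09)²/51000 = 0.00199 W
  P_R8 = (0 - 10.09)²/36000 = 0.002826 W
P_total = P_R1 + P_R2 + P_R3 + P_R4 + P_R5 + P_R6 + P_R7 + P_R8 = 0.04685 W

Final answer: 0.04685 W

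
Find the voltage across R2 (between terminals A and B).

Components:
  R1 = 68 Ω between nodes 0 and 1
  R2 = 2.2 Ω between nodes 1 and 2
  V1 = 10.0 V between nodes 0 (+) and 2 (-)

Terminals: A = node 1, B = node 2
R1 and R2 are in series across V1 (node 0 → node 1 → node 2), and the output A–B is taken across R2, so this is a voltage divider.
Series current: I = V1/(R1 + R2) = 10/(68 + 2.2) = 10/70.2 = 0.1425 A
V_R2 = I × R2 = V1 × R2/(R1 + R2) = 10 × 2.2/70.2 = 0.3134 V

Final answer: 0.3134 V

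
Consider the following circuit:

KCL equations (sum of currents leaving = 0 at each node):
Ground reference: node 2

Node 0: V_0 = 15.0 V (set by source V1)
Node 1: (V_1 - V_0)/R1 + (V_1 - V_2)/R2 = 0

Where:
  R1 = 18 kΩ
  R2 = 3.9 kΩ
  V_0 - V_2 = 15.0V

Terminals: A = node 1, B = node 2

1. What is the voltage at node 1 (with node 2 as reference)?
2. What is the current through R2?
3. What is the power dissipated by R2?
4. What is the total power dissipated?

Nodal analysis, taking node 2 as the 0 V reference.
Source V1 fixes V_0 = 15 V.
KCL at each unknown node (sum of currents leaving = 0; resistances in Ω):
  Node 1: (V_1 - 15)/18000 + (V_1 - 0)/3900 = 0
Collecting terms: 0.000312 × V_1 = 0.0008333  =>  V_1 = 2.671 V
Part 1:
  Read off the nodal solution: V_1 = 2.671 V
Part 2:
  I_R2 = (V_1 - V_2)/R2 = (2.671 - 0)/3900 = 0.0006849 A
  Magnitude: I_R2 = 0.0006849 A
Part 3:
  I_R2 = (V_1 - V_2)/R2 = (2.671 - 0)/3900 = 0.0006849 A
  P_R2 = I_R2² × R2 = (0.0006849)² × 3900 = 0.00183 W
Part 4:
  Power in each resistor, P = (ΔV)²/R:
    P_R1 = (15 - 2.671)²/18000 = 0.008444 W
    P_R2 = (2.671 - 0)²/3900 = 0.00183 W
  P_total = P_R1 + P_R2 = 0.01027 W

Final answers:
1. V_1 = 2.671 V
2. I_R2 = 0.0006849 A
3. P_R2 = 0.00183 W
4. P_total = 0.01027 W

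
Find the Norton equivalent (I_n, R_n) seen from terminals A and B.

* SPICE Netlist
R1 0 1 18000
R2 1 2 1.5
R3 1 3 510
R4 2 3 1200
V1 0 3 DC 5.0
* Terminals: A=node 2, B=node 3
Find the Thévenin equivalent first; then I_n = V_th/R_th and R_n = R_th.
Step 1 — V_th is the open-circuit voltage V_A - V_B (nothing connected across the terminals).
Nodal analysis, taking node 3 as the 0 V reference.
Source V1 fixes V_0 = 5 V.
KCL at each unknown node (sum of currents leaving = 0; resistances in Ω):
  Node 1: (V_1 - 5)/18000 + (V_1 - V_2)/1.5 + (V_1 - 0)/510 = 0
  Node 2: (V_2 - V_1)/1.5 + (V_2 - 0)/1200 = 0
Collecting terms (coefficients in siemens):
  0.6687·V_1 - 0.6667·V_2 = 0.0002778
  0.6675·V_2 - 0.6667·V_1 = 0
Determinant D = (0.6687)(0.6675) - (-0.6667)(-0.6667) = 0.001901
V_1 = [(0.0002778)(0.6675) - (-0.6667)(0)]/D = 0.09751 V
V_2 = [(0.6687)(0) - (0.0002778)(-0.6667)]/D = 0.09739 V
V_th = V_2 - V_3 = 0.09739 - 0 = 0.09739 V
Step 2 — R_th: zero the source — replace V1 by a short circuit (node 3 merges into node 0) — and find the resistance seen between A (node 2) and B (node 0).
Reduce the network between node 2 (A) and node 0 (B) by series/parallel combination:
  Rp1 = R1 ‖ R3 (parallel, both between nodes 0 and 1) = 1/(1/18000 + 1/510) = 495.9 Ω
  Rs1 = R2 + Rp1 (series, joined only at node 1) = 1.5 + 495.9 = 497.4 Ω
  Rp2 = R4 ‖ Rs1 (parallel, both between nodes 0 and 2) = 1/(1/1200 + 1/497.4) = 351.7 Ω
R_th = 351.7 Ω
I_n = V_th/R_th = 0.09739/351.7 = 0.0002769 A, and R_n = R_th = 351.7 Ω

Final answer: I_n = 0.0002769 A, R_n = 351.7 Ω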